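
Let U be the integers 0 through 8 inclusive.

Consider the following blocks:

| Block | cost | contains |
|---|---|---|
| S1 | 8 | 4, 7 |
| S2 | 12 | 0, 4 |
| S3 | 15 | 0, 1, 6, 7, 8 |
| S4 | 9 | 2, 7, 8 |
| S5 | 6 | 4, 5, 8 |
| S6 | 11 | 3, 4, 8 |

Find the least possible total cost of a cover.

41

S3, S4, S5, S6 together cover every element (S3 ∪ S4 ∪ S5 ∪ S6 = {0, 1, 2, 3, 4, 5, 6, 7, 8}); total cost 15 + 9 + 6 + 11 = 41.
No covering selection has total cost below 41.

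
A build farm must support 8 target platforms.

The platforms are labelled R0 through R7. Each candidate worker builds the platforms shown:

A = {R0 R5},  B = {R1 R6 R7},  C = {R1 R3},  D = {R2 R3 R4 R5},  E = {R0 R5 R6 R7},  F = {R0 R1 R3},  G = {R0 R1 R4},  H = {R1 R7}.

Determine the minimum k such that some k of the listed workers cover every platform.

3

C and D and E together: C ∪ D ∪ E = {R0, R1, R2, R3, R4, R5, R6, R7} — every platform is covered.
Only D contains R2, so D is forced; the remaining 4 platforms need at least 2 more workers (each remaining worker adds at most 3) — so at least 3 workers are needed, and 3 is optimal.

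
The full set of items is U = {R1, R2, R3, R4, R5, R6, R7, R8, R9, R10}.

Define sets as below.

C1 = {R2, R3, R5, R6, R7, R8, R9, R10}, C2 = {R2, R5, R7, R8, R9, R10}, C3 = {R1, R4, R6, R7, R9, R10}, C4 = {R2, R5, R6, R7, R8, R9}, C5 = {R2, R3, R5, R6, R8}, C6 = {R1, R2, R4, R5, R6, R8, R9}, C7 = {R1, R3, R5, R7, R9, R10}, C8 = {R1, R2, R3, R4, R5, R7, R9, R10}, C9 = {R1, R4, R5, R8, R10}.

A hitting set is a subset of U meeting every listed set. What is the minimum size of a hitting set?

Take H = {R5, R6}. Each listed set contains at least one of these, so H is a hitting set of size 2.
No single item lies in every set, so at least 2 are needed and 2 is optimal.

2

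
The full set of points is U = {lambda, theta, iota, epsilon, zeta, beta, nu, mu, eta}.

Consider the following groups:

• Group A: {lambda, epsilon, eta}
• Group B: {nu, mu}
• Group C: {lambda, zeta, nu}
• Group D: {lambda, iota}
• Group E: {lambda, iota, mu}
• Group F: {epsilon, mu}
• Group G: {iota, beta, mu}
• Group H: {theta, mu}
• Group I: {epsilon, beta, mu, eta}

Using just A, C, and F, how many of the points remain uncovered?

3

Union of A, C, F = {lambda, epsilon, zeta, nu, mu, eta}.
Not covered: theta, iota, beta — 3 points.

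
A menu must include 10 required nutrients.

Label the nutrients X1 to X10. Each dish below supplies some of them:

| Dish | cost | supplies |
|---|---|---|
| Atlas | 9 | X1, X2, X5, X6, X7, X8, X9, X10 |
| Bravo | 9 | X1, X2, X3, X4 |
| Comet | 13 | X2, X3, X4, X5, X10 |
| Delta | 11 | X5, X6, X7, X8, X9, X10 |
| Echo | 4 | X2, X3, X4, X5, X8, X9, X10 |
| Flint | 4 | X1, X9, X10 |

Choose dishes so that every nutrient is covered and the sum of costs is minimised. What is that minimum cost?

Atlas, Echo together cover every nutrient (Atlas ∪ Echo = {X1, X2, X3, X4, X5, X6, X7, X8, X9, X10}); total cost 9 + 4 = 13.
No covering selection has total cost below 13.

13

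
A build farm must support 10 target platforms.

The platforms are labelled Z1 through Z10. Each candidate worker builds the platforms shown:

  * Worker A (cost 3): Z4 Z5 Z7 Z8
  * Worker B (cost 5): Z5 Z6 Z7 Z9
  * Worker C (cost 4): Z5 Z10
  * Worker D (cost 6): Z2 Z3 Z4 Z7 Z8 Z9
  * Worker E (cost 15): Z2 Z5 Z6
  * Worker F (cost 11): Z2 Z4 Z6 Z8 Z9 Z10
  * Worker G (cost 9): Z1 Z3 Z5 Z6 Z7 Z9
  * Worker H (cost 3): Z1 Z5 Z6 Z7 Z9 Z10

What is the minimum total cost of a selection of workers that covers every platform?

9

D, H together cover every platform (D ∪ H = {Z1, Z2, Z3, Z4, Z5, Z6, Z7, Z8, Z9, Z10}); total cost 6 + 3 = 9.
The greedy pick H, A, D costs 12; no covering selection beats 9.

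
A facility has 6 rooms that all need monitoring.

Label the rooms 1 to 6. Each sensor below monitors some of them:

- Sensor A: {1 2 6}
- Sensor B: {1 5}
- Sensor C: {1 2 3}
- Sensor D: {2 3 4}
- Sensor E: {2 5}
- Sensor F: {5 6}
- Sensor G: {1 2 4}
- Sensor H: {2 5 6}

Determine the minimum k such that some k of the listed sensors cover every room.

A and D and E together: A ∪ D ∪ E = {1, 2, 3, 4, 5, 6} — every room is covered.
No 2 of the 8 sensors cover everything (all 28 combinations miss at least one room), so 3 is optimal.

3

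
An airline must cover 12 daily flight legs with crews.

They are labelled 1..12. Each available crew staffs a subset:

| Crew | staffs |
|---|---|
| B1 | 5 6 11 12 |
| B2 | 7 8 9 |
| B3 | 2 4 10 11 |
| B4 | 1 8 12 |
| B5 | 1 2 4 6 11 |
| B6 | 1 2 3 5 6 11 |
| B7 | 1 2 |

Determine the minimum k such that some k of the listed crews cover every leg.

B1 and B2 and B3 and B6 together: B1 ∪ B2 ∪ B3 ∪ B6 = {1, 2, 3, 4, 5, 6, 7, 8, 9, 10, 11, 12} — every leg is covered.
No 3 of the 7 crews cover everything (all 35 combinations miss at least one leg), so 4 is optimal.

4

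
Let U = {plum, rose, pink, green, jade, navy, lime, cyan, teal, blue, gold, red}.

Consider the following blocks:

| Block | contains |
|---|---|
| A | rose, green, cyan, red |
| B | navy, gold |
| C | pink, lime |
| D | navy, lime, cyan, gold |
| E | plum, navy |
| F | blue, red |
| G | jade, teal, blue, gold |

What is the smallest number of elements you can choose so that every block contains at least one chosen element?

4

Take H = {pink, navy, blue, red}. Each listed block contains at least one of these, so H is a hitting set of size 4.
The blocks A, C, E, G are pairwise disjoint, so any hitting set needs a separate element for each — at least 4. Hence 4 is optimal.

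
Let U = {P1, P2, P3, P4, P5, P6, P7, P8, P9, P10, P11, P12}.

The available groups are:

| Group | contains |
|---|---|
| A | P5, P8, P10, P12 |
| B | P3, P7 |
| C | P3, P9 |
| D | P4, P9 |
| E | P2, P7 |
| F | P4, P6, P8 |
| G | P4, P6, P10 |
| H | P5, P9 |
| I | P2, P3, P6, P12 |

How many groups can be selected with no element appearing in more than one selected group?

B, G, H are pairwise disjoint (B={P3,P7}; G={P4,P6,P10}; H={P5,P9}).
Every remaining group overlaps one of these, and no 4 of the listed groups are pairwise disjoint, so 3 is the maximum.

3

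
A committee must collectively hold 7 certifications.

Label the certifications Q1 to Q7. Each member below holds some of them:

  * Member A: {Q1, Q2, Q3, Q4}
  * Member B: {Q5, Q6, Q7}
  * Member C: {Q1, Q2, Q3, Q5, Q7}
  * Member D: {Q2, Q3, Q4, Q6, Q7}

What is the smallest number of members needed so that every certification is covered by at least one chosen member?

2

C and D together: C ∪ D = {Q1, Q2, Q3, Q4, Q5, Q6, Q7} — every certification is covered.
No single member has all 7 certifications (the largest, C, has 5), so 2 is optimal.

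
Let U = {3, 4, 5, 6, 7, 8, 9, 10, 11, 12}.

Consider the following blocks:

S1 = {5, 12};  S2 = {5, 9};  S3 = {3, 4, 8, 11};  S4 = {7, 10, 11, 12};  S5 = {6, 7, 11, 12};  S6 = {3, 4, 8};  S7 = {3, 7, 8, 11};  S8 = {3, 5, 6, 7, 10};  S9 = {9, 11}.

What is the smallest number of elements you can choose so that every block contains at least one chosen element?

3

H = {5, 8, 11} meets every block (each contains at least one member of H), and |H| = 3.
The blocks S2, S5, S6 are pairwise disjoint, so any hitting set needs a separate element for each — at least 3. Hence 3 is optimal.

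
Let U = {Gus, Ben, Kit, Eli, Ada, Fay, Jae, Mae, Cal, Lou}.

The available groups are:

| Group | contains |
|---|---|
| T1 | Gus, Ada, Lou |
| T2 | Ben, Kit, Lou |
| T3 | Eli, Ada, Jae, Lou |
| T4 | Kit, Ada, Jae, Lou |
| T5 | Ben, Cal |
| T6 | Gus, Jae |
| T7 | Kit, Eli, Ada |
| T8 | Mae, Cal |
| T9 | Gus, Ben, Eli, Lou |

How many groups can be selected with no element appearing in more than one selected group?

3

T6, T7, T8 are pairwise disjoint (T6={Gus,Jae}; T7={Kit,Eli,Ada}; T8={Mae,Cal}).
Every remaining group overlaps one of these, and no 4 of the listed groups are pairwise disjoint, so 3 is the maximum.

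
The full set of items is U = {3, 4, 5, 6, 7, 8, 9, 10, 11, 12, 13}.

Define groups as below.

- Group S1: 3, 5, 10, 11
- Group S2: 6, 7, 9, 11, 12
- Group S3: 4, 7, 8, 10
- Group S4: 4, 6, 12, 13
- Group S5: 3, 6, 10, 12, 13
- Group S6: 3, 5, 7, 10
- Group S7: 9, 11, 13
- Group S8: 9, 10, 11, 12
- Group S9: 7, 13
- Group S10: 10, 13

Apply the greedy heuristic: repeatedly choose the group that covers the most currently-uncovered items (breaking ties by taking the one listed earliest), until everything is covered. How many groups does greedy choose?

Greedy: pick S2 (covers 5 new) → pick S1 (covers 3 new) → pick S3 (covers 2 new) → pick S4 (covers 1 new). Total picks: 4.

4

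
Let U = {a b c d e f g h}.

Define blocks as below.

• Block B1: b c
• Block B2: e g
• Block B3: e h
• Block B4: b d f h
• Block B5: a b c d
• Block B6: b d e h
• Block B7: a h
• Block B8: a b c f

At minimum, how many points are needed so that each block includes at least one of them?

T = {c, g, h} meets every block (each contains at least one member of T), and |T| = 3.
The blocks B1, B2, B7 are pairwise disjoint, so any hitting set needs a separate point for each — at least 3. Hence 3 is optimal.

3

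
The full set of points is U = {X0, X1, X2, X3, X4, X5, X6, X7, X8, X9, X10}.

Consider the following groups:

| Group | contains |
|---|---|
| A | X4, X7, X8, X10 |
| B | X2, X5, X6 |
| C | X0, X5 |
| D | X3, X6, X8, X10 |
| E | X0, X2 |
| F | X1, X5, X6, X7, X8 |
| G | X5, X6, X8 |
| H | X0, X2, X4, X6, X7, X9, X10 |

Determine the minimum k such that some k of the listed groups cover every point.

Take {D, F, H}. Their union is {X0, X1, X2, X3, X4, X5, X6, X7, X8, X9, X10}, which is all 11 points.
Only F contains X1, so F is forced; the remaining 6 points need at least 2 more groups (each remaining group adds at most 5) — so at least 3 groups are needed, and 3 is optimal.

3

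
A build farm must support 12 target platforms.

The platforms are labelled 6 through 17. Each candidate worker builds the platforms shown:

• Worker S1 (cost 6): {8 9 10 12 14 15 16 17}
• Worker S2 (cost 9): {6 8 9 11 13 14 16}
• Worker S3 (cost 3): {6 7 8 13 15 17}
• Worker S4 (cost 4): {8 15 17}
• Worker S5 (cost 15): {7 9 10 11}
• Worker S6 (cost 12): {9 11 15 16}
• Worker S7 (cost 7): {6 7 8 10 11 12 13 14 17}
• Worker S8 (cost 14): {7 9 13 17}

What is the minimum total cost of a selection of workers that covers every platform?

S1, S7 together cover every platform (S1 ∪ S7 = {6, 7, 8, 9, 10, 11, 12, 13, 14, 15, 16, 17}); total cost 6 + 7 = 13.
The greedy pick S3, S1, S7 costs 16; no covering selection beats 13.

13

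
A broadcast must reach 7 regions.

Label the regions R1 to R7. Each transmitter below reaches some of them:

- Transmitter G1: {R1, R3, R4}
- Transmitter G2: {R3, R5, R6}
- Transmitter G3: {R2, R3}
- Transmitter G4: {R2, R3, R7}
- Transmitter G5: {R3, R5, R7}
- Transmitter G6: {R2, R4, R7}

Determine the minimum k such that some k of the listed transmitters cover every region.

3

Take {G1, G2, G6}. Their union is {R1, R2, R3, R4, R5, R6, R7}, which is all 7 regions.
Each transmitter has at most 3 regions, and 2·3 = 6 < 7 — so at least 3 transmitters are needed, and 3 is optimal.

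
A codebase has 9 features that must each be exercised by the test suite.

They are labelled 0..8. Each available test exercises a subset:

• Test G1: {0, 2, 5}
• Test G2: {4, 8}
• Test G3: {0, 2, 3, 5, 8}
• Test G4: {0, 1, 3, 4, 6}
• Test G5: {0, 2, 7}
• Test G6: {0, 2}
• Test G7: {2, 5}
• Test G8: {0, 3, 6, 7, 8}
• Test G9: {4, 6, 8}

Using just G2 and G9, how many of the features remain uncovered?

6

Union of G2, G9 = {4, 6, 8}.
Not covered: 0, 1, 2, 3, 5, 7 — 6 features.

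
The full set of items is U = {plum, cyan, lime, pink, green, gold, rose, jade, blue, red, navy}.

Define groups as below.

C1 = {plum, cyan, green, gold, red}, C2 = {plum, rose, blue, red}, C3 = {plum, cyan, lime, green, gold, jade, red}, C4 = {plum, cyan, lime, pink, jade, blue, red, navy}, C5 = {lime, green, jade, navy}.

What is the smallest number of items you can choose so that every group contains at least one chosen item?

2

Take H = {plum, lime}. Each listed group contains at least one of these, so H is a hitting set of size 2.
The groups C2, C5 are pairwise disjoint, so any hitting set needs a separate item for each — at least 2. Hence 2 is optimal.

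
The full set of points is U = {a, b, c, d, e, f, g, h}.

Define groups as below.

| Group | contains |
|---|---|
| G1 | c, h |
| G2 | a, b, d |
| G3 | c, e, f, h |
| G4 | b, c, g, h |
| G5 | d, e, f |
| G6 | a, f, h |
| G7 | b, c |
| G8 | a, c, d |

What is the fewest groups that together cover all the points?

Take {G4, G5, G6}. Their union is {a, b, c, d, e, f, g, h}, which is all 8 points.
Only G4 contains g, so G4 is forced; the remaining 4 points need at least 2 more groups (each remaining group adds at most 3) — so at least 3 groups are needed, and 3 is optimal.

3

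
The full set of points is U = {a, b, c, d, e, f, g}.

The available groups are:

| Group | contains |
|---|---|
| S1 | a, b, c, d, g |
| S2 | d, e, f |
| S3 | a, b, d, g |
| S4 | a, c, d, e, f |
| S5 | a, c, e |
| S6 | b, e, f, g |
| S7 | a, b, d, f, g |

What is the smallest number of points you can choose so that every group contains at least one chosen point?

H = {d, e} meets every group (each contains at least one member of H), and |H| = 2.
No single point lies in every group, so at least 2 are needed and 2 is optimal.

2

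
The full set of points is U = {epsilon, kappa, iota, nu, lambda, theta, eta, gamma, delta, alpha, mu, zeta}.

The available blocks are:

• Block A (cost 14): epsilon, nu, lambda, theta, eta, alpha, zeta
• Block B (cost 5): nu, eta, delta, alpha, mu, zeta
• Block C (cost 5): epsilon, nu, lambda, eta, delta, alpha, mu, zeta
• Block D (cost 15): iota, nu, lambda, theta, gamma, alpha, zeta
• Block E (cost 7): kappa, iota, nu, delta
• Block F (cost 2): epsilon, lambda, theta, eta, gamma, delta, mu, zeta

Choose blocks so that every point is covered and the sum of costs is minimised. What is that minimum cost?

14

C, E, F together cover every point (C ∪ E ∪ F = {epsilon, kappa, iota, nu, lambda, theta, eta, gamma, delta, alpha, mu, zeta}); total cost 5 + 7 + 2 = 14.
No covering selection has total cost below 14.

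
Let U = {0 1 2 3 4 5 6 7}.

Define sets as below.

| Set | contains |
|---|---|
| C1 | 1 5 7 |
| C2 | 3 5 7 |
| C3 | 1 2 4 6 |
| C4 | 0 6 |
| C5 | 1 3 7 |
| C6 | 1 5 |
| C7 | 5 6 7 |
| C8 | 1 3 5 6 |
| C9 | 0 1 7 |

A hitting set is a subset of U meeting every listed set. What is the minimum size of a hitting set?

3

Take H = {5, 6, 7}. Each listed set contains at least one of these, so H is a hitting set of size 3.
No choice of 2 points meets every set, so 3 is the minimum.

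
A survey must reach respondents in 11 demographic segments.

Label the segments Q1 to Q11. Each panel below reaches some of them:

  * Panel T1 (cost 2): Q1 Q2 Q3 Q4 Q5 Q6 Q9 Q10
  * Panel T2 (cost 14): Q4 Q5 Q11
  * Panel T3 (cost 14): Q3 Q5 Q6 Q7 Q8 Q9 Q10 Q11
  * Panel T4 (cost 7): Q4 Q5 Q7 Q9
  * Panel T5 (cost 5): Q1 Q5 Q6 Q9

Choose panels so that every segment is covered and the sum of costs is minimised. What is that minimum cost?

T1, T3 together cover every segment (T1 ∪ T3 = {Q1, Q2, Q3, Q4, Q5, Q6, Q7, Q8, Q9, Q10, Q11}); total cost 2 + 14 = 16.
No covering selection has total cost below 16.

16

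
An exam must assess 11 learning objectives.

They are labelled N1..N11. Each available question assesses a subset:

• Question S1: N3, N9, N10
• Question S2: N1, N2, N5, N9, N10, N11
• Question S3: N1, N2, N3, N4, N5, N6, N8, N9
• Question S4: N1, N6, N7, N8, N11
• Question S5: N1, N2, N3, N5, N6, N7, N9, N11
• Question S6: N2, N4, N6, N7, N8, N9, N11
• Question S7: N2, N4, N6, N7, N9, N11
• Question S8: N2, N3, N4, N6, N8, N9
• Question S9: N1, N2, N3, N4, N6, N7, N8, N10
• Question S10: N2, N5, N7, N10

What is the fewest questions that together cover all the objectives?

S5 and S9 together: S5 ∪ S9 = {N1, N2, N3, N4, N5, N6, N7, N8, N9, N10, N11} — every objective is covered.
No single question has all 11 objectives (the largest, S3, has 8), so 2 is optimal.

2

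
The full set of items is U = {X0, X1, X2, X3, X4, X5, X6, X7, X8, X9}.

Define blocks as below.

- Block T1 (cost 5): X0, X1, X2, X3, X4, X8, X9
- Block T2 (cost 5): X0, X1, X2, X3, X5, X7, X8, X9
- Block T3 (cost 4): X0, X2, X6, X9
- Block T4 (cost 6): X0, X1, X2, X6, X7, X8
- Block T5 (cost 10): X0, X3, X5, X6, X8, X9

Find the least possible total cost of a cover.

14

T1, T2, T3 together cover every item (T1 ∪ T2 ∪ T3 = {X0, X1, X2, X3, X4, X5, X6, X7, X8, X9}); total cost 5 + 5 + 4 = 14.
No covering selection has total cost below 14.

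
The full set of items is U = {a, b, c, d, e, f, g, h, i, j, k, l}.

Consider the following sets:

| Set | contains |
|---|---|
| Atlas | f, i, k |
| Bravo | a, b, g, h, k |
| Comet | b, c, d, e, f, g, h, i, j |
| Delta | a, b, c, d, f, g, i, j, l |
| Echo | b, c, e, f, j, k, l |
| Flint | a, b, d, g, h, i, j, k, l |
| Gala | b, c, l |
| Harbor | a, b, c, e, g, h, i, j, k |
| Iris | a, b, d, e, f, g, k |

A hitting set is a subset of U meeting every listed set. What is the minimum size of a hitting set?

The 2 items {b, i} hit every set.
The sets Atlas, Gala are pairwise disjoint, so any hitting set needs a separate item for each — at least 2. Hence 2 is optimal.

2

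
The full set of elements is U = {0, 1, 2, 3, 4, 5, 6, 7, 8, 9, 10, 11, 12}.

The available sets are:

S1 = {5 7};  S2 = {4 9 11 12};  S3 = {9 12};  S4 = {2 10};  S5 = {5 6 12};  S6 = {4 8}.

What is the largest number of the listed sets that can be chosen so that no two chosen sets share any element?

4

S1, S3, S4, S6 are pairwise disjoint (S1={5,7}; S3={9,12}; S4={2,10}; S6={4,8}).
Every remaining set overlaps one of these, and no 5 of the listed sets are pairwise disjoint, so 4 is the maximum.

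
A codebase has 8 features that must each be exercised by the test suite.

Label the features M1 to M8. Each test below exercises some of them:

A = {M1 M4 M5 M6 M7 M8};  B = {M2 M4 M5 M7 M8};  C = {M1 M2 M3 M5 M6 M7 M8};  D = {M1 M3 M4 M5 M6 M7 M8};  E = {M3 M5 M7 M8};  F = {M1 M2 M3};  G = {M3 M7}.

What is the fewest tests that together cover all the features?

B and C together: B ∪ C = {M1, M2, M3, M4, M5, M6, M7, M8} — every feature is covered.
No single test has all 8 features (the largest, C, has 7), so 2 is optimal.

2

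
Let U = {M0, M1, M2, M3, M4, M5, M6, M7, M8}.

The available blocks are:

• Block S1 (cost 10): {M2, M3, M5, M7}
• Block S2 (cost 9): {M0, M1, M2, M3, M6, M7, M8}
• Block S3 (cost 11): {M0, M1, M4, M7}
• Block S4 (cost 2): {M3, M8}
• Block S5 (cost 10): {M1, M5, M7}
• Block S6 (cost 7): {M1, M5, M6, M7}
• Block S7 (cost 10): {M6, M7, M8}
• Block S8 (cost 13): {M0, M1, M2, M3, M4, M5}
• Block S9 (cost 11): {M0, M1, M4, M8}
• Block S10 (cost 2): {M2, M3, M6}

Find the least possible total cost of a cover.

20

S6, S9, S10 together cover every point (S6 ∪ S9 ∪ S10 = {M0, M1, M2, M3, M4, M5, M6, M7, M8}); total cost 7 + 11 + 2 = 20.
The greedy pick S10, S4, S6, S3 costs 22; no covering selection beats 20.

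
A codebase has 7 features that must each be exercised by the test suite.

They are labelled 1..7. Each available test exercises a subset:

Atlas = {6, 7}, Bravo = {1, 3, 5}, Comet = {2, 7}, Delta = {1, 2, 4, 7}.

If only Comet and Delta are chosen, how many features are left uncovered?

3

Union of Comet, Delta = {1, 2, 4, 7}.
Not covered: 3, 5, 6 — 3 features.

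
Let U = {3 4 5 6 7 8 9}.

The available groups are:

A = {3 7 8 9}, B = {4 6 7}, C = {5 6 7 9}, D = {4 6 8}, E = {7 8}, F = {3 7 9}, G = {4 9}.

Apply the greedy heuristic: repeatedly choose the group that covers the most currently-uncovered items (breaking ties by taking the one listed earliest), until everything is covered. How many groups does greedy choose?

Greedy: pick A (covers 4 new) → pick B (covers 2 new) → pick C (covers 1 new). Total picks: 3.

3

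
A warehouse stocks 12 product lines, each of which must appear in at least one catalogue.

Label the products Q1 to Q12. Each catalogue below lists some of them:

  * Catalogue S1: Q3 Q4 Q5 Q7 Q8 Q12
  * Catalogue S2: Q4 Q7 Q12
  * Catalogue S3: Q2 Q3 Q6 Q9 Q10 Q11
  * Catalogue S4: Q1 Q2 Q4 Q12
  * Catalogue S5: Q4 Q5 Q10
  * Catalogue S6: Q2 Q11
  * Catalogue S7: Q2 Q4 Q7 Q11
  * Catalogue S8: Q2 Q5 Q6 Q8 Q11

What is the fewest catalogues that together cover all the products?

3

S1 and S3 and S4 together: S1 ∪ S3 ∪ S4 = {Q1, Q2, Q3, Q4, Q5, Q6, Q7, Q8, Q9, Q10, Q11, Q12} — every product is covered.
Only S4 contains Q1, so S4 is forced; the remaining 8 products need at least 2 more catalogues (each remaining catalogue adds at most 5) — so at least 3 catalogues are needed, and 3 is optimal.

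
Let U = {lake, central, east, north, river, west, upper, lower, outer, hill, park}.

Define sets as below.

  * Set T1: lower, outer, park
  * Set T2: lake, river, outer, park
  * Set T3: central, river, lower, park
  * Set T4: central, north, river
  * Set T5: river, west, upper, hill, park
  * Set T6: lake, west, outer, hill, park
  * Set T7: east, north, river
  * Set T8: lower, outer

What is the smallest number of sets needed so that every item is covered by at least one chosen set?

4

T2 and T3 and T5 and T7 together: T2 ∪ T3 ∪ T5 ∪ T7 = {lake, central, east, north, river, west, upper, lower, outer, hill, park} — every item is covered.
Only T5 contains upper, so T5 is forced; the remaining 6 items need at least 3 more sets (each remaining set adds at most 2) — so at least 4 sets are needed, and 4 is optimal.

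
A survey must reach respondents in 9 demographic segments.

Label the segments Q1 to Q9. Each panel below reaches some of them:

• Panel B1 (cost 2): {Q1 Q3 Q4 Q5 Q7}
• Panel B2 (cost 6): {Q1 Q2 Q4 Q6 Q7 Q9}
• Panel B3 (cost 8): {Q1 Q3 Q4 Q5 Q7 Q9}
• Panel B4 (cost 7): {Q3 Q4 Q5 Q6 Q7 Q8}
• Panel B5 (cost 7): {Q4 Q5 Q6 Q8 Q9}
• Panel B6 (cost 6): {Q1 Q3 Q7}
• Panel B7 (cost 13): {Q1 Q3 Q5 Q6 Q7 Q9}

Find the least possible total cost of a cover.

13

B2, B4 together cover every segment (B2 ∪ B4 = {Q1, Q2, Q3, Q4, Q5, Q6, Q7, Q8, Q9}); total cost 6 + 7 = 13.
The greedy pick B1, B2, B4 costs 15; no covering selection beats 13.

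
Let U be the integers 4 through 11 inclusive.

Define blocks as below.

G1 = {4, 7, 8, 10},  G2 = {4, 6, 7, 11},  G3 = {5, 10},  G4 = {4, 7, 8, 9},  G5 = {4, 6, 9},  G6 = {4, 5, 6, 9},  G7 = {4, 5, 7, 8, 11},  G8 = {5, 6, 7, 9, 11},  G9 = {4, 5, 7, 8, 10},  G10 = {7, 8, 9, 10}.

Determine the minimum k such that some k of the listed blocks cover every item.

2

G8 and G9 cover everything between them: the union {4, 5, 6, 7, 8, 9, 10, 11} is all of U.
No single block has all 8 items (the largest, G7, has 5), so 2 is optimal.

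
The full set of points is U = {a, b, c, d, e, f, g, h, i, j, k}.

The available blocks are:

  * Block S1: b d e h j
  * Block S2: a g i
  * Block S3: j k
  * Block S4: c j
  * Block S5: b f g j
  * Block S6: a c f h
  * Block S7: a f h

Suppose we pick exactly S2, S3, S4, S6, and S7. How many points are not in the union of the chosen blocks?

Union of S2, S3, S4, S6, S7 = {a, c, f, g, h, i, j, k}.
Not covered: b, d, e — 3 points.

3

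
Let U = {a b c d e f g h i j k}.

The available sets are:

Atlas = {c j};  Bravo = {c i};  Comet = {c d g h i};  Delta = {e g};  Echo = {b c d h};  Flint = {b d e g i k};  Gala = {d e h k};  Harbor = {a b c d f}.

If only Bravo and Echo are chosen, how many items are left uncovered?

6

Union of Bravo, Echo = {b, c, d, h, i}.
Not covered: a, e, f, g, j, k — 6 items.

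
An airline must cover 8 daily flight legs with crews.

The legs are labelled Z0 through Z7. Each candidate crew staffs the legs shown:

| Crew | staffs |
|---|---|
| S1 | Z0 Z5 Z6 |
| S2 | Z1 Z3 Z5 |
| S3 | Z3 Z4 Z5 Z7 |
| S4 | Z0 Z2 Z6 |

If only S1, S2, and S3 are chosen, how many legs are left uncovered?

Union of S1, S2, S3 = {Z0, Z1, Z3, Z4, Z5, Z6, Z7}.
Not covered: Z2 — 1 leg.

1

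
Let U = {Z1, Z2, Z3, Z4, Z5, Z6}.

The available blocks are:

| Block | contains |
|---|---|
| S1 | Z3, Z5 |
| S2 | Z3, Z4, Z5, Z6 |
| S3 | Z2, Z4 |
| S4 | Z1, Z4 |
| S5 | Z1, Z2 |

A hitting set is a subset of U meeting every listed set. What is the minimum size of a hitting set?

3

H = {Z1, Z3, Z4} meets every block (each contains at least one member of H), and |H| = 3.
No choice of 2 elements meets every block, so 3 is the minimum.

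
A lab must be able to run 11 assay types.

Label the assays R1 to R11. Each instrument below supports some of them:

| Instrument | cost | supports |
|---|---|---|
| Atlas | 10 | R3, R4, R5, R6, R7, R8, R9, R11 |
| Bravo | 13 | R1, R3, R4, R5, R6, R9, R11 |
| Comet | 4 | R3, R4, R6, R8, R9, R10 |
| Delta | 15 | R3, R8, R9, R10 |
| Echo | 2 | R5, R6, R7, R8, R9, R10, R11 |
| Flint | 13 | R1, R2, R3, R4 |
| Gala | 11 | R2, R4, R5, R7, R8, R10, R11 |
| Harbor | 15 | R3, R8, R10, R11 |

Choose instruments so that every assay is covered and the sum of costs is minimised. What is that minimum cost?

Echo, Flint together cover every assay (Echo ∪ Flint = {R1, R2, R3, R4, R5, R6, R7, R8, R9, R10, R11}); total cost 2 + 13 = 15.
The greedy pick Echo, Comet, Flint costs 19; no covering selection beats 15.

15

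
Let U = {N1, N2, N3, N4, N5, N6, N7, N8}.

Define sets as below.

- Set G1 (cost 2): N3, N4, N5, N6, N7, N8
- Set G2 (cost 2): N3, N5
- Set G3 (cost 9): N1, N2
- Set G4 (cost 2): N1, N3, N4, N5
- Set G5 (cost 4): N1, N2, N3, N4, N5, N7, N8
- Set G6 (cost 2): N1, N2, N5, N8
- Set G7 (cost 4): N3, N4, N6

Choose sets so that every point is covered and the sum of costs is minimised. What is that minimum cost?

4

G1, G6 together cover every point (G1 ∪ G6 = {N1, N2, N3, N4, N5, N6, N7, N8}); total cost 2 + 2 = 4.
No covering selection has total cost below 4.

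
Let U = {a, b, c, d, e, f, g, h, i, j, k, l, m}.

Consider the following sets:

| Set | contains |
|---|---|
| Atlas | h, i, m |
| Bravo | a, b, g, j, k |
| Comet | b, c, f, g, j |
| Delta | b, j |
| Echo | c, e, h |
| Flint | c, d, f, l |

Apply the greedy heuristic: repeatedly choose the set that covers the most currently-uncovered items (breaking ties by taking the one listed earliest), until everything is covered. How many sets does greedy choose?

Greedy: pick Bravo (covers 5 new) → pick Flint (covers 4 new) → pick Atlas (covers 3 new) → pick Echo (covers 1 new). Total picks: 4.

4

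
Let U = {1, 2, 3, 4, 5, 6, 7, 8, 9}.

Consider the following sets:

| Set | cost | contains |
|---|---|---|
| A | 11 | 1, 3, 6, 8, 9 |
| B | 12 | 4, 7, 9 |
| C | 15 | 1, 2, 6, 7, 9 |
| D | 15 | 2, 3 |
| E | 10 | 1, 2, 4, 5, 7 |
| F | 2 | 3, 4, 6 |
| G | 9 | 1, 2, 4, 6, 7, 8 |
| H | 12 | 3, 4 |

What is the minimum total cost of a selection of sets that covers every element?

A, E together cover every element (A ∪ E = {1, 2, 3, 4, 5, 6, 7, 8, 9}); total cost 11 + 10 = 21.
The greedy pick F, G, E, A costs 32; no covering selection beats 21.

21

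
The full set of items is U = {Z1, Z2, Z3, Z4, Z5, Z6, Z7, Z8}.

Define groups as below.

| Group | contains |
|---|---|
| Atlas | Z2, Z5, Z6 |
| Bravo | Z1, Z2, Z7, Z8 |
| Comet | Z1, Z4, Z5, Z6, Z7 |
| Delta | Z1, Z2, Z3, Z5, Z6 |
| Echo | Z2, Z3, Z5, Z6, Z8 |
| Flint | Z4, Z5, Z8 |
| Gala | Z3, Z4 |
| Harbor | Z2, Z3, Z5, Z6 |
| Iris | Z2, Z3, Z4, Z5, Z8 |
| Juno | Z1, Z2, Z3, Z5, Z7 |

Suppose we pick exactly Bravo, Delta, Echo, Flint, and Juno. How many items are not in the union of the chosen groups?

0

Union of Bravo, Delta, Echo, Flint, Juno = {Z1, Z2, Z3, Z4, Z5, Z6, Z7, Z8} — that's every item, so 0 are uncovered.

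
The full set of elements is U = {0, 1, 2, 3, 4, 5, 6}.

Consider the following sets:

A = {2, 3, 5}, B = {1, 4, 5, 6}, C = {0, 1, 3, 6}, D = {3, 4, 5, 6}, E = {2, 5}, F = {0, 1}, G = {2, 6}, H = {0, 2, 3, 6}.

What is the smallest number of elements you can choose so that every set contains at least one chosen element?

3

Take T = {1, 2, 5}. Each listed set contains at least one of these, so T is a hitting set of size 3.
No choice of 2 elements meets every set, so 3 is the minimum.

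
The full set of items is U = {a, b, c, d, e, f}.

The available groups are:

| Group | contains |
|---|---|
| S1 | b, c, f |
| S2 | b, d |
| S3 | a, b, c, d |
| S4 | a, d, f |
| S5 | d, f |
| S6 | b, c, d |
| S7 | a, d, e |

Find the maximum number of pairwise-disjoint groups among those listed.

S1, S7 are pairwise disjoint (S1={b,c,f}; S7={a,d,e}).
Every remaining group overlaps one of these, and no 3 of the listed groups are pairwise disjoint, so 2 is the maximum.

2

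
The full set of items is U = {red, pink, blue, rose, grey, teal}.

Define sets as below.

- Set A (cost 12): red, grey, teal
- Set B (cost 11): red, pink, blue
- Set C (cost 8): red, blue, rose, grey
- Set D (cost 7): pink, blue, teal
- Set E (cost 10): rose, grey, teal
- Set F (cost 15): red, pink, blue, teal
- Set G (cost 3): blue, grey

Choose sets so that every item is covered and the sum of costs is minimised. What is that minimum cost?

15

C, D together cover every item (C ∪ D = {red, pink, blue, rose, grey, teal}); total cost 8 + 7 = 15.
The greedy pick G, D, C costs 18; no covering selection beats 15.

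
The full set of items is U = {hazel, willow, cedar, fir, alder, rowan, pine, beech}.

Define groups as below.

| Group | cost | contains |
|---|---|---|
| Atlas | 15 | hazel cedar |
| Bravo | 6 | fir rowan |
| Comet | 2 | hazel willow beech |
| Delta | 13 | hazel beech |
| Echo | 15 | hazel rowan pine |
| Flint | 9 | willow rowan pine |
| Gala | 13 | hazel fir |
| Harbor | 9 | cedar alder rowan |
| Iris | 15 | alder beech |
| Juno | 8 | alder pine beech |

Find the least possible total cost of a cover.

25

Bravo, Comet, Harbor, Juno together cover every item (Bravo ∪ Comet ∪ Harbor ∪ Juno = {hazel, willow, cedar, fir, alder, rowan, pine, beech}); total cost 6 + 2 + 9 + 8 = 25.
No covering selection has total cost below 25.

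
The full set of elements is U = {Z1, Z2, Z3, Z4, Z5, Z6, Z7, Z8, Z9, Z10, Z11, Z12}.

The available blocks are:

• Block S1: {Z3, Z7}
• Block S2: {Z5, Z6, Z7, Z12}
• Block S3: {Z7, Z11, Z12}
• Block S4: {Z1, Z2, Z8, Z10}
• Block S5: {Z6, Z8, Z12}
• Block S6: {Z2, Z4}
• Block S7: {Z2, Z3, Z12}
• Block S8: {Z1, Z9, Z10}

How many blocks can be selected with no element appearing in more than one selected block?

4

S1, S5, S6, S8 are pairwise disjoint (S1={Z3,Z7}; S5={Z6,Z8,Z12}; S6={Z2,Z4}; S8={Z1,Z9,Z10}).
Every remaining block overlaps one of these, and no 5 of the listed blocks are pairwise disjoint, so 4 is the maximum.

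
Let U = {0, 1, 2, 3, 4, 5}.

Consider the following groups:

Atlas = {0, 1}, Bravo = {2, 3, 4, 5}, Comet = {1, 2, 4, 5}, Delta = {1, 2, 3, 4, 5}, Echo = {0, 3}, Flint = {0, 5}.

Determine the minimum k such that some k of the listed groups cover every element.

2

Delta and Flint cover everything between them: the union {0, 1, 2, 3, 4, 5} is all of U.
No single group has all 6 elements (the largest, Delta, has 5), so 2 is optimal.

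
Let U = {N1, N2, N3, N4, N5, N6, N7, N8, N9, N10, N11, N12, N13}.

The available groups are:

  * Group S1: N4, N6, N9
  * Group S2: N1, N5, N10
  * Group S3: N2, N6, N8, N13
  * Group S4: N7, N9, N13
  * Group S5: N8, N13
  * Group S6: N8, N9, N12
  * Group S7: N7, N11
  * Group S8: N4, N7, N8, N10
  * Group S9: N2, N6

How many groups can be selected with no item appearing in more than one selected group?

4

S2, S6, S7, S9 are pairwise disjoint (S2={N1,N5,N10}; S6={N8,N9,N12}; S7={N7,N11}; S9={N2,N6}).
Every remaining group overlaps one of these, and no 5 of the listed groups are pairwise disjoint, so 4 is the maximum.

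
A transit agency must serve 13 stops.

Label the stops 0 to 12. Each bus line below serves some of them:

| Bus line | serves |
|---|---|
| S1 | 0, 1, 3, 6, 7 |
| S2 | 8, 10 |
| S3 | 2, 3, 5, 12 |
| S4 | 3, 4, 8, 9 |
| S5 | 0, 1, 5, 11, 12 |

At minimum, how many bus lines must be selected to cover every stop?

S1 and S2 and S3 and S4 and S5 together: S1 ∪ S2 ∪ S3 ∪ S4 ∪ S5 = {0, 1, 2, 3, 4, 5, 6, 7, 8, 9, 10, 11, 12} — every stop is covered.
No 4 of the 5 bus lines cover everything (all 5 combinations miss at least one stop), so 5 is optimal.

5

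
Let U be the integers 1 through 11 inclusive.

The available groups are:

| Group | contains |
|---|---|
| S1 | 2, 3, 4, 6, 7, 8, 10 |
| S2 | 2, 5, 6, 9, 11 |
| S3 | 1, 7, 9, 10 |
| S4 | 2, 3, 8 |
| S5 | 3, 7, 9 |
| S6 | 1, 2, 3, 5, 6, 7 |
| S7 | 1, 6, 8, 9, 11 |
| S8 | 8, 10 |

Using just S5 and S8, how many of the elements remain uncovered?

Union of S5, S8 = {3, 7, 8, 9, 10}.
Not covered: 1, 2, 4, 5, 6, 11 — 6 elements.

6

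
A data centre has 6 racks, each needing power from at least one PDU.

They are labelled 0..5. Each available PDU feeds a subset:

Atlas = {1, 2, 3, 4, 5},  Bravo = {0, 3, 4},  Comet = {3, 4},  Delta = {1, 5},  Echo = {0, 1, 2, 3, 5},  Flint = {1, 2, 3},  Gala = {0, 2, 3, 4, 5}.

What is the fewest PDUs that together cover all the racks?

Take {Flint, Gala}. Their union is {0, 1, 2, 3, 4, 5}, which is all 6 racks.
No single PDU has all 6 racks (the largest, Atlas, has 5), so 2 is optimal.

2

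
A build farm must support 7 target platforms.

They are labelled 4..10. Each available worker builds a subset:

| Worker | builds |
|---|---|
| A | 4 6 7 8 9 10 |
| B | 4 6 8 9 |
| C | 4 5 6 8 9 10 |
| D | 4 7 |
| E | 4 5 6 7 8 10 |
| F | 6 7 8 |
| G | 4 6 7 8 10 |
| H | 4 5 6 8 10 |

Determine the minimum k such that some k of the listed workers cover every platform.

2

Take {C, G}. Their union is {4, 5, 6, 7, 8, 9, 10}, which is all 7 platforms.
No single worker has all 7 platforms (the largest, A, has 6), so 2 is optimal.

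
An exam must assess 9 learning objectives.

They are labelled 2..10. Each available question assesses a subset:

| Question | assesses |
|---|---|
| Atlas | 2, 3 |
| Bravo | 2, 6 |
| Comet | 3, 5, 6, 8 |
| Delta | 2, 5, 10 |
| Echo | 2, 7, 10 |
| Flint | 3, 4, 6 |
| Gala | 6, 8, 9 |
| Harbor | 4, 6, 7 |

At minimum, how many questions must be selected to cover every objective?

Take {Delta, Echo, Flint, Gala}. Their union is {2, 3, 4, 5, 6, 7, 8, 9, 10}, which is all 9 objectives.
No 3 of the 8 questions cover everything (all 56 combinations miss at least one objective), so 4 is optimal.

4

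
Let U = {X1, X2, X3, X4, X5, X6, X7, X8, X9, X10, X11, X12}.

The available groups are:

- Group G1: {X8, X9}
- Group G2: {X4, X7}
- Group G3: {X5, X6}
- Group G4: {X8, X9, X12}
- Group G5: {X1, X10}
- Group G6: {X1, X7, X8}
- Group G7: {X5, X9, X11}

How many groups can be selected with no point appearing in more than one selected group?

4

G1, G2, G3, G5 are pairwise disjoint (G1={X8,X9}; G2={X4,X7}; G3={X5,X6}; G5={X1,X10}).
Every remaining group overlaps one of these, and no 5 of the listed groups are pairwise disjoint, so 4 is the maximum.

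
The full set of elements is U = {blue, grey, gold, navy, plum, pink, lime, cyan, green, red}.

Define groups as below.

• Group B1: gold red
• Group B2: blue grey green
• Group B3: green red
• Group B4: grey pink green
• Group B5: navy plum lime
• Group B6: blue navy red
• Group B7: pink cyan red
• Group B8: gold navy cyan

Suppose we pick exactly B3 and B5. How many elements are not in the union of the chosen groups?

Union of B3, B5 = {navy, plum, lime, green, red}.
Not covered: blue, grey, gold, pink, cyan — 5 elements.

5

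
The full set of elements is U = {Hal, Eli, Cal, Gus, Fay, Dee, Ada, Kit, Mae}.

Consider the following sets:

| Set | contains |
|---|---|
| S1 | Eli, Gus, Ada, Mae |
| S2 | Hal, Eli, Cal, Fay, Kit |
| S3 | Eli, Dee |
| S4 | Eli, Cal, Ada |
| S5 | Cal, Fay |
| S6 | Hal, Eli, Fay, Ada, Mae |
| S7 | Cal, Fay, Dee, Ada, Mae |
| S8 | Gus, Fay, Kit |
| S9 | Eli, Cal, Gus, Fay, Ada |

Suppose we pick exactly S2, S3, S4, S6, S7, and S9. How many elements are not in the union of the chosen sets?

0

Union of S2, S3, S4, S6, S7, S9 = {Hal, Eli, Cal, Gus, Fay, Dee, Ada, Kit, Mae} — that's every element, so 0 are uncovered.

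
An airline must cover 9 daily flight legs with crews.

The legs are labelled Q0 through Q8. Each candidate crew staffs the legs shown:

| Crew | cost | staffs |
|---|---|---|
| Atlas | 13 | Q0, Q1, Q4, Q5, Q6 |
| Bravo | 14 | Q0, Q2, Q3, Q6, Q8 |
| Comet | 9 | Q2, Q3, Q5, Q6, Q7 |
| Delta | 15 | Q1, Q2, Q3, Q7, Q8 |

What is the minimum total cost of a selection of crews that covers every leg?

28

Atlas, Delta together cover every leg (Atlas ∪ Delta = {Q0, Q1, Q2, Q3, Q4, Q5, Q6, Q7, Q8}); total cost 13 + 15 = 28.
The greedy pick Comet, Atlas, Bravo costs 36; no covering selection beats 28.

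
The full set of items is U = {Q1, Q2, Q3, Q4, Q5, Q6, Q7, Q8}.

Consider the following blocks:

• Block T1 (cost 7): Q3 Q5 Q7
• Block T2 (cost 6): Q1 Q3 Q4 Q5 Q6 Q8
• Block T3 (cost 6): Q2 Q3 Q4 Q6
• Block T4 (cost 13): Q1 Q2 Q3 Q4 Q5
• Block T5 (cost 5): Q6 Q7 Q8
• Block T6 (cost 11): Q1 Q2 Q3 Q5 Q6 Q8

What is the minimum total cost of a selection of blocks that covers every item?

17

T2, T3, T5 together cover every item (T2 ∪ T3 ∪ T5 = {Q1, Q2, Q3, Q4, Q5, Q6, Q7, Q8}); total cost 6 + 6 + 5 = 17.
No covering selection has total cost below 17.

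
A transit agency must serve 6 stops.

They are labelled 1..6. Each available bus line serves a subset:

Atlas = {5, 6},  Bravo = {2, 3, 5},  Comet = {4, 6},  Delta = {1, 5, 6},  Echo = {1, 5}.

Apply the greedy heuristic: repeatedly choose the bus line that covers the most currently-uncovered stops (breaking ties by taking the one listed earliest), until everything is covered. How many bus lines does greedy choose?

3

Greedy: pick Bravo (covers 3 new) → pick Comet (covers 2 new) → pick Delta (covers 1 new). Total picks: 3.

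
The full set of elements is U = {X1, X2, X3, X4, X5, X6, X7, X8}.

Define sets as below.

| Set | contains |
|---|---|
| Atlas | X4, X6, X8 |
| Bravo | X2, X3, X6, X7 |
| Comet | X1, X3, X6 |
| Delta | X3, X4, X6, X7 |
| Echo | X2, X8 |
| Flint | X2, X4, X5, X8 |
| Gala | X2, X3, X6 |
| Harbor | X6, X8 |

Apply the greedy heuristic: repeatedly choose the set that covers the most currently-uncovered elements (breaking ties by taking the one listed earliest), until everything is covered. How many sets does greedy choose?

Greedy: pick Bravo (covers 4 new) → pick Flint (covers 3 new) → pick Comet (covers 1 new). Total picks: 3.

3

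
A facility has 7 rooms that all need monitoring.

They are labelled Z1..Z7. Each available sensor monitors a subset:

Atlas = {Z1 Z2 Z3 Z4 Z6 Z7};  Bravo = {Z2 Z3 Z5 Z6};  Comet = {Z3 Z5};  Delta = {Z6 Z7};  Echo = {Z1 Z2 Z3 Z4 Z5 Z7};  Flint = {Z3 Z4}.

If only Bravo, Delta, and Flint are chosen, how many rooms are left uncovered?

Union of Bravo, Delta, Flint = {Z2, Z3, Z4, Z5, Z6, Z7}.
Not covered: Z1 — 1 room.

1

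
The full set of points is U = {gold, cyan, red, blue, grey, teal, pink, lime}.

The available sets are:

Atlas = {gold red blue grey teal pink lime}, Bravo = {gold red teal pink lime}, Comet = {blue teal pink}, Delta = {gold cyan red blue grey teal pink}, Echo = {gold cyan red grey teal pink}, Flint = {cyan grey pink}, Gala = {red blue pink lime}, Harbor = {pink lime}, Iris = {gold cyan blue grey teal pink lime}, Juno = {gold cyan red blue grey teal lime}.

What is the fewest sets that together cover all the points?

2

Bravo and Iris cover everything between them: the union {gold, cyan, red, blue, grey, teal, pink, lime} is all of U.
No single set has all 8 points (the largest, Atlas, has 7), so 2 is optimal.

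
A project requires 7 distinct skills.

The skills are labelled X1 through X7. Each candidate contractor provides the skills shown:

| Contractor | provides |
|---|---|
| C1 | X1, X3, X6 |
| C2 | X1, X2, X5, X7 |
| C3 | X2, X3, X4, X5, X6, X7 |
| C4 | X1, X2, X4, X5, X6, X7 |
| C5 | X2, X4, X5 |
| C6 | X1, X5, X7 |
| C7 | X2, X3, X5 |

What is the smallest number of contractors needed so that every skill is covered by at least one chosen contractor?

Take {C3, C4}. Their union is {X1, X2, X3, X4, X5, X6, X7}, which is all 7 skills.
No single contractor has all 7 skills (the largest, C3, has 6), so 2 is optimal.

2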